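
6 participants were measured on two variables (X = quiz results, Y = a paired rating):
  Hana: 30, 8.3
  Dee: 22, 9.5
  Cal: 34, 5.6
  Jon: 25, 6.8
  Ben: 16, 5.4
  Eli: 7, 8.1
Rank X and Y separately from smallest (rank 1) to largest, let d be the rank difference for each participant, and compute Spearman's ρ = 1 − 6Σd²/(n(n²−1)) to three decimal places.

Ranks of variable 1: 5, 3, 6, 4, 2, 1
Ranks of variable 2: 5, 6, 2, 3, 1, 4
d = r₁ − r₂: 0, -3, 4, 1, 1, -3
d²: 0, 9, 16, 1, 1, 9; Σd² = 36
ρ = 1 − 6·36/(6·35) = 1 − 216/210 = -0.029

-0.029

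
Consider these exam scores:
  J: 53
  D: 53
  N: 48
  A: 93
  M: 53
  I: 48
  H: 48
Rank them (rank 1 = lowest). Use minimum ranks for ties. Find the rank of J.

4

Sorted (ascending): 48, 48, 48, 53, 53, 53, 93
The 3 values of 48 occupy positions 1–3 → each gets rank 1.
The 3 values of 53 occupy positions 4–6 → each gets rank 4.
J has value 53 → rank 4.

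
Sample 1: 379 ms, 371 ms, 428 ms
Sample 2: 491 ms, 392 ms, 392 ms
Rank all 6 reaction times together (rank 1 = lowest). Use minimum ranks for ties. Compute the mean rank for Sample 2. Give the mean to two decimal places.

4.00

Sorted (ascending): 371, 379, 392, 392, 428, 491
The 2 values of 392 occupy positions 3–4 → each gets rank 3.
Sample 2 values → pooled ranks: 491→6, 392→3, 392→3
Mean rank = (6 + 3 + 3) / 3 = 4.00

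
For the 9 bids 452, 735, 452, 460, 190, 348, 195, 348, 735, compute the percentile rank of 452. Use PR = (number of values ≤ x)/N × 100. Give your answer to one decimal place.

66.7

N = 9.
Strictly below 452: 4. Equal to 452: 2.
PR = 6/9 × 100 = 66.7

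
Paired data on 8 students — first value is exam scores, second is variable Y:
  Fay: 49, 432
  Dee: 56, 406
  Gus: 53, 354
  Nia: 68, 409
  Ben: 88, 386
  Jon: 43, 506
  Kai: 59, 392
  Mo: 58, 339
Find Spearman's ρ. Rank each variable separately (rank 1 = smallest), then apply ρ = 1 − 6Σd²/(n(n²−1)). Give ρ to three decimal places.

-0.452

Ranks of variable 1: 2, 4, 3, 7, 8, 1, 6, 5
Ranks of variable 2: 7, 5, 2, 6, 3, 8, 4, 1
d = r₁ − r₂: -5, -1, 1, 1, 5, -7, 2, 4
d²: 25, 1, 1, 1, 25, 49, 4, 16; Σd² = 122
ρ = 1 − 6·122/(8·63) = 1 − 732/504 = -0.452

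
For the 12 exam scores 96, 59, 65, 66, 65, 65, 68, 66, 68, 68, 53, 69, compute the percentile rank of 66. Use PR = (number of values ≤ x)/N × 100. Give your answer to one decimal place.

N = 12.
Strictly below 66: 5. Equal to 66: 2.
PR = 7/12 × 100 = 58.3

58.3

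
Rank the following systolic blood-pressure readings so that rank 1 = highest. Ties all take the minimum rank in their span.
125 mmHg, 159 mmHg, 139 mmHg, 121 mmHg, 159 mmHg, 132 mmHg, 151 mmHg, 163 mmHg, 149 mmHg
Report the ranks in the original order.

Sorted (descending): 163, 159, 159, 151, 149, 139, 132, 125, 121
The 2 values of 159 occupy positions 2–3 → each gets rank 2.

8, 2, 6, 9, 2, 7, 4, 1, 5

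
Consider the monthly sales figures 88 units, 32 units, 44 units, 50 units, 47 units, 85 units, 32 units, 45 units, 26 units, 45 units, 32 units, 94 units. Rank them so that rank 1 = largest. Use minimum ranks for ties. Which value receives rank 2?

88

Sorted (descending): 94, 88, 85, 50, 47, 45, 45, 44, 32, 32, 32, 26
The 2 values of 45 occupy positions 6–7 → each gets rank 6.
The 3 values of 32 occupy positions 9–11 → each gets rank 9.
Rank 2 → value 88.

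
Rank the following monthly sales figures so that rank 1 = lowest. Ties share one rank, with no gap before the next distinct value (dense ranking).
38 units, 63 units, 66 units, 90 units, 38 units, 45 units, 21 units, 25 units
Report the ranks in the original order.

Sorted (ascending): 21, 25, 38, 38, 45, 63, 66, 90
The 2 values of 38 share dense rank 3.
Remaining distinct values take the next consecutive integers.

3, 5, 6, 7, 3, 4, 1, 2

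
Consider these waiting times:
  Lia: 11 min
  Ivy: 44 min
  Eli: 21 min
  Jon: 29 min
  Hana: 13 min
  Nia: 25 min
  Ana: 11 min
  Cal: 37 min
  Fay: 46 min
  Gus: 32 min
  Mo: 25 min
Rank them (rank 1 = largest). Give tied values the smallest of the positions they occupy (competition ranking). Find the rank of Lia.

Sorted (descending): 46, 44, 37, 32, 29, 25, 25, 21, 13, 11, 11
The 2 values of 25 occupy positions 6–7 → each gets rank 6.
The 2 values of 11 occupy positions 10–11 → each gets rank 10.
Lia has value 11 min → rank 10.

10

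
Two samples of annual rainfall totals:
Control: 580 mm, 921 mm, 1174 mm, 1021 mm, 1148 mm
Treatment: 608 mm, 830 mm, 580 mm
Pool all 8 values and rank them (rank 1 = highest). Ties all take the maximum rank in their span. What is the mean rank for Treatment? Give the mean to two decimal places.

6.33

Sorted (descending): 1174, 1148, 1021, 921, 830, 608, 580, 580
The 2 values of 580 occupy positions 7–8 → each gets rank 8.
Treatment values → pooled ranks: 608→6, 830→5, 580→8
Mean rank = (6 + 5 + 8) / 3 = 6.33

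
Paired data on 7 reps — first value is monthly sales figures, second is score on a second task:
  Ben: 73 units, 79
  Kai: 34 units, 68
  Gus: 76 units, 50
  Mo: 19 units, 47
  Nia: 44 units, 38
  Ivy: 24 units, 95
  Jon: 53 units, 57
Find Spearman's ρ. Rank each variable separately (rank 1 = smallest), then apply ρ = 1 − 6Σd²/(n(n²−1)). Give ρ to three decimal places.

Ranks of variable 1: 6, 3, 7, 1, 4, 2, 5
Ranks of variable 2: 6, 5, 3, 2, 1, 7, 4
d = r₁ − r₂: 0, -2, 4, -1, 3, -5, 1
d²: 0, 4, 16, 1, 9, 25, 1; Σd² = 56
ρ = 1 − 6·56/(7·48) = 1 − 336/336 = 0.000

0.000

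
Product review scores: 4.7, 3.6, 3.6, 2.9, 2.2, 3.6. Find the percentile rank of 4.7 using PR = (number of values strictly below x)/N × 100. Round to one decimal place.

83.3

N = 6.
Strictly below 4.7: 5. Equal to 4.7: 1.
PR = 5/6 × 100 = 83.3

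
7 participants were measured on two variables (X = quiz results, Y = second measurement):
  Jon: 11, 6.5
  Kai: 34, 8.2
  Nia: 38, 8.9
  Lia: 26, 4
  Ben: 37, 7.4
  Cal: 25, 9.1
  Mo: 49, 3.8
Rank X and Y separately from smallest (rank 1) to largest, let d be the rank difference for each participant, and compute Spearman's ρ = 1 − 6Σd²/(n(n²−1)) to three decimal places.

-0.214

Ranks of variable 1: 1, 4, 6, 3, 5, 2, 7
Ranks of variable 2: 3, 5, 6, 2, 4, 7, 1
d = r₁ − r₂: -2, -1, 0, 1, 1, -5, 6
d²: 4, 1, 0, 1, 1, 25, 36; Σd² = 68
ρ = 1 − 6·68/(7·48) = 1 − 408/336 = -0.214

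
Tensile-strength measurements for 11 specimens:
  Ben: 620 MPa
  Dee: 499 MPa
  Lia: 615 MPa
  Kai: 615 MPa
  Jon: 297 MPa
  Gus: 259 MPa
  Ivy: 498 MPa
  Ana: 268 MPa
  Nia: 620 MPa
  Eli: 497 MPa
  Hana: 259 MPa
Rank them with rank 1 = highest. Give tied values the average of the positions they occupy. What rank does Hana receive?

Sorted (descending): 620, 620, 615, 615, 499, 498, 497, 297, 268, 259, 259
The 2 values of 620 occupy positions 1–2 → average rank (1+2)/2 = 1.5.
The 2 values of 615 occupy positions 3–4 → average rank (3+4)/2 = 3.5.
The 2 values of 259 occupy positions 10–11 → average rank (10+11)/2 = 10.5.
Hana has value 259 MPa → rank 10.5.

10.5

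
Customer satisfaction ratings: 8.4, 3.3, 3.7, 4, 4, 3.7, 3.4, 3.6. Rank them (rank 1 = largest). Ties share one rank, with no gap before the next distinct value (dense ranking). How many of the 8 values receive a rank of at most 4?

6

Sorted (descending): 8.4, 4, 4, 3.7, 3.7, 3.6, 3.4, 3.3
The 2 values of 4 share dense rank 2.
The 2 values of 3.7 share dense rank 3.
Remaining distinct values take the next consecutive integers.
Ranks ≤ 4: {1, 2, 2, 3, 3, 4} → 6 values.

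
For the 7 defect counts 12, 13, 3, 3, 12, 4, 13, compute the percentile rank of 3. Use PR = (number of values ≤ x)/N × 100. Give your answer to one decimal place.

28.6

N = 7.
Strictly below 3: 0. Equal to 3: 2.
PR = 2/7 × 100 = 28.6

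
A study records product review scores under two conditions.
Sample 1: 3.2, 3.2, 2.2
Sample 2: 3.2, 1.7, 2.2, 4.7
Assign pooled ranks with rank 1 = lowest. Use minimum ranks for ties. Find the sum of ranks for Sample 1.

Sorted (ascending): 1.7, 2.2, 2.2, 3.2, 3.2, 3.2, 4.7
The 2 values of 2.2 occupy positions 2–3 → each gets rank 2.
The 3 values of 3.2 occupy positions 4–6 → each gets rank 4.
Sample 1 values → pooled ranks: 3.2→4, 3.2→4, 2.2→2
Rank sum = 4 + 4 + 2 = 10

10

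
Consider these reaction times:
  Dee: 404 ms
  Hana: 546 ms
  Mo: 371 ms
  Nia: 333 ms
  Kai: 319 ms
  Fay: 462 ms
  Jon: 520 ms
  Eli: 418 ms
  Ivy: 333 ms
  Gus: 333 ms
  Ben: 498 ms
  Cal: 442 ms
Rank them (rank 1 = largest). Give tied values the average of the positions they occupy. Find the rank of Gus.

Sorted (descending): 546, 520, 498, 462, 442, 418, 404, 371, 333, 333, 333, 319
The 3 values of 333 occupy positions 9–11 → average rank 10.
Gus has value 333 ms → rank 10.

10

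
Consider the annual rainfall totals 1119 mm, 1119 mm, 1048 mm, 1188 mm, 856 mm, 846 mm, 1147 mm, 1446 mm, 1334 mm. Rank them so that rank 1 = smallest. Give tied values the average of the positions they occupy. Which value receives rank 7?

Sorted (ascending): 846, 856, 1048, 1119, 1119, 1147, 1188, 1334, 1446
The 2 values of 1119 occupy positions 4–5 → average rank (4+5)/2 = 4.5.
Rank 7 → value 1188.

1188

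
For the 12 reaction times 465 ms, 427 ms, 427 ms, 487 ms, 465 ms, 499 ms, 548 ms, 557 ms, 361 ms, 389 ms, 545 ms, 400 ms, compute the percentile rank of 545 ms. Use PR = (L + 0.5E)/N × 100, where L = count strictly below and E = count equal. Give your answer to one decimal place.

N = 12.
Strictly below 545: 9. Equal to 545: 1.
PR = (9 + 0.5·1)/12 × 100 = 79.2

79.2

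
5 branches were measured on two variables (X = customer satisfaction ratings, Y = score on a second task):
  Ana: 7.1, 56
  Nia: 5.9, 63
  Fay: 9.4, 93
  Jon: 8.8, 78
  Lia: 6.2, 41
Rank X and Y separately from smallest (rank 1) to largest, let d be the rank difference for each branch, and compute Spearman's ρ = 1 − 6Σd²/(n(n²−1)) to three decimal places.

Ranks of variable 1: 3, 1, 5, 4, 2
Ranks of variable 2: 2, 3, 5, 4, 1
d = r₁ − r₂: 1, -2, 0, 0, 1
d²: 1, 4, 0, 0, 1; Σd² = 6
ρ = 1 − 6·6/(5·24) = 1 − 36/120 = 0.700

0.700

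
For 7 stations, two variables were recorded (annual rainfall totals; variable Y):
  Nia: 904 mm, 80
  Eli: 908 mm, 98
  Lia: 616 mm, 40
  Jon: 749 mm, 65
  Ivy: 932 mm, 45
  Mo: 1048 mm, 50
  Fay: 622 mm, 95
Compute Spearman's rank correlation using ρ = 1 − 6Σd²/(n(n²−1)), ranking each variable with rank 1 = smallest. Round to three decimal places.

Ranks of variable 1: 4, 5, 1, 3, 6, 7, 2
Ranks of variable 2: 5, 7, 1, 4, 2, 3, 6
d = r₁ − r₂: -1, -2, 0, -1, 4, 4, -4
d²: 1, 4, 0, 1, 16, 16, 16; Σd² = 54
ρ = 1 − 6·54/(7·48) = 1 − 324/336 = 0.036

0.036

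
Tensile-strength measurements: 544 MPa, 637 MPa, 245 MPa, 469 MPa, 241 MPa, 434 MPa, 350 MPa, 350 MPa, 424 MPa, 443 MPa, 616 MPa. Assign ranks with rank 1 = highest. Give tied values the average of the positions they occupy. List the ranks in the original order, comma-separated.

Sorted (descending): 637, 616, 544, 469, 443, 434, 424, 350, 350, 245, 241
The 2 values of 350 occupy positions 8–9 → average rank (8+9)/2 = 8.5.

3, 1, 10, 4, 11, 6, 8.5, 8.5, 7, 5, 2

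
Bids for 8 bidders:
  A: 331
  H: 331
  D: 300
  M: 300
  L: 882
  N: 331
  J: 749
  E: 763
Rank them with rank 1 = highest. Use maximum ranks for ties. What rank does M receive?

Sorted (descending): 882, 763, 749, 331, 331, 331, 300, 300
The 3 values of 331 occupy positions 4–6 → each gets rank 6.
The 2 values of 300 occupy positions 7–8 → each gets rank 8.
M has value 300 → rank 8.

8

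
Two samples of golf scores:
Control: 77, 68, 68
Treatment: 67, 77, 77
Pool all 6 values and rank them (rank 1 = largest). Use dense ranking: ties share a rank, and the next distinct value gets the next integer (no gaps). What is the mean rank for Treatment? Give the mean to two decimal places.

Sorted (descending): 77, 77, 77, 68, 68, 67
The 3 values of 77 share dense rank 1.
The 2 values of 68 share dense rank 2.
Remaining distinct values take the next consecutive integers.
Treatment values → pooled ranks: 67→3, 77→1, 77→1
Mean rank = (3 + 1 + 1) / 3 = 1.67

1.67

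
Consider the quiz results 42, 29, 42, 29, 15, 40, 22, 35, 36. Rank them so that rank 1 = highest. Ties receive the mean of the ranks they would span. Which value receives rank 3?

Sorted (descending): 42, 42, 40, 36, 35, 29, 29, 22, 15
The 2 values of 42 occupy positions 1–2 → average rank (1+2)/2 = 1.5.
The 2 values of 29 occupy positions 6–7 → average rank (6+7)/2 = 6.5.
Rank 3 → value 40.

40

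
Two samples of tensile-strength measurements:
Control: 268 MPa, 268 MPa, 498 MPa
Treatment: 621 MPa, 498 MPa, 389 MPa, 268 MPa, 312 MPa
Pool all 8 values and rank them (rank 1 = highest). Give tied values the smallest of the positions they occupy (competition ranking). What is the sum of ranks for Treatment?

18

Sorted (descending): 621, 498, 498, 389, 312, 268, 268, 268
The 2 values of 498 occupy positions 2–3 → each gets rank 2.
The 3 values of 268 occupy positions 6–8 → each gets rank 6.
Treatment values → pooled ranks: 621→1, 498→2, 389→4, 268→6, 312→5
Rank sum = 1 + 2 + 4 + 6 + 5 = 18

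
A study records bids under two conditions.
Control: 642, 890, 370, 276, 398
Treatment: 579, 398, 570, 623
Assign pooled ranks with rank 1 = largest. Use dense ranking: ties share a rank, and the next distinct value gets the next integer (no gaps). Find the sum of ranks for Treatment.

18

Sorted (descending): 890, 642, 623, 579, 570, 398, 398, 370, 276
The 2 values of 398 share dense rank 6.
Remaining distinct values take the next consecutive integers.
Treatment values → pooled ranks: 579→4, 398→6, 570→5, 623→3
Rank sum = 4 + 6 + 5 + 3 = 18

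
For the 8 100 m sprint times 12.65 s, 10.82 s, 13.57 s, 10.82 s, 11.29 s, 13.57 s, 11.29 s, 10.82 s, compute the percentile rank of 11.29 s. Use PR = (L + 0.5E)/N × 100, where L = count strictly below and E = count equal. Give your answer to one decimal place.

N = 8.
Strictly below 11.29: 3. Equal to 11.29: 2.
PR = (3 + 0.5·2)/8 × 100 = 50.0

50.0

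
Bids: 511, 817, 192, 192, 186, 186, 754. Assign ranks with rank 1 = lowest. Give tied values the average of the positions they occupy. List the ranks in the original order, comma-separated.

5, 7, 3.5, 3.5, 1.5, 1.5, 6

Sorted (ascending): 186, 186, 192, 192, 511, 754, 817
The 2 values of 186 occupy positions 1–2 → average rank (1+2)/2 = 1.5.
The 2 values of 192 occupy positions 3–4 → average rank (3+4)/2 = 3.5.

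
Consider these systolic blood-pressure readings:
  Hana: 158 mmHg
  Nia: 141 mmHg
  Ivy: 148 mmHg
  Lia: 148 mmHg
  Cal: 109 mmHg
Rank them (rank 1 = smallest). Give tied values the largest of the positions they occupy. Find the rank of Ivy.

4

Sorted (ascending): 109, 141, 148, 148, 158
The 2 values of 148 occupy positions 3–4 → each gets rank 4.
Ivy has value 148 mmHg → rank 4.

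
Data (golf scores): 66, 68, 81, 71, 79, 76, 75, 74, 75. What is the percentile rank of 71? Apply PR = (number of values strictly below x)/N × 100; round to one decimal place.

22.2

N = 9.
Strictly below 71: 2. Equal to 71: 1.
PR = 2/9 × 100 = 22.2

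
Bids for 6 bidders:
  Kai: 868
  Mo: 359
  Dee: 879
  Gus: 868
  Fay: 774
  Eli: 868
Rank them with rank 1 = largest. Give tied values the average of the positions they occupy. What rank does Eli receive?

3

Sorted (descending): 879, 868, 868, 868, 774, 359
The 3 values of 868 occupy positions 2–4 → average rank 3.
Eli has value 868 → rank 3.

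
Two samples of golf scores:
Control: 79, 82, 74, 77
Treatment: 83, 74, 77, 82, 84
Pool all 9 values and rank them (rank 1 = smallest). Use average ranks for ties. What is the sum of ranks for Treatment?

Sorted (ascending): 74, 74, 77, 77, 79, 82, 82, 83, 84
The 2 values of 74 occupy positions 1–2 → average rank (1+2)/2 = 1.5.
The 2 values of 77 occupy positions 3–4 → average rank (3+4)/2 = 3.5.
The 2 values of 82 occupy positions 6–7 → average rank (6+7)/2 = 6.5.
Treatment values → pooled ranks: 83→8, 74→1.5, 77→3.5, 82→6.5, 84→9
Rank sum = 8 + 1.5 + 3.5 + 6.5 + 9 = 28.5

28.5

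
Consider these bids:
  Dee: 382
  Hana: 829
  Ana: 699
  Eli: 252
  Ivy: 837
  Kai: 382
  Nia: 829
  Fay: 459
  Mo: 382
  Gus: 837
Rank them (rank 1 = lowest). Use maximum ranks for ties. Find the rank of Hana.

8

Sorted (ascending): 252, 382, 382, 382, 459, 699, 829, 829, 837, 837
The 3 values of 382 occupy positions 2–4 → each gets rank 4.
The 2 values of 829 occupy positions 7–8 → each gets rank 8.
The 2 values of 837 occupy positions 9–10 → each gets rank 10.
Hana has value 829 → rank 8.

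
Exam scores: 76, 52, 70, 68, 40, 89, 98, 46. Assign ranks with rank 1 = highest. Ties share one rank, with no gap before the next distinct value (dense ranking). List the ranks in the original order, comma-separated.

Sorted (descending): 98, 89, 76, 70, 68, 52, 46, 40
No ties — each value takes its position as its rank.

3, 6, 4, 5, 8, 2, 1, 7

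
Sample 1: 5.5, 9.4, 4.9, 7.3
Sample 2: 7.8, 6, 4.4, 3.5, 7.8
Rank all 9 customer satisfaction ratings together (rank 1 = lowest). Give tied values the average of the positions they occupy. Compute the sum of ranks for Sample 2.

Sorted (ascending): 3.5, 4.4, 4.9, 5.5, 6, 7.3, 7.8, 7.8, 9.4
The 2 values of 7.8 occupy positions 7–8 → average rank (7+8)/2 = 7.5.
Sample 2 values → pooled ranks: 7.8→7.5, 6→5, 4.4→2, 3.5→1, 7.8→7.5
Rank sum = 7.5 + 5 + 2 + 1 + 7.5 = 23

23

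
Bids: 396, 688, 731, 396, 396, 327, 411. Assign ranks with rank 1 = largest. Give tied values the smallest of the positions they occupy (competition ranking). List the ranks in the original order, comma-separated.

Sorted (descending): 731, 688, 411, 396, 396, 396, 327
The 3 values of 396 occupy positions 4–6 → each gets rank 4.

4, 2, 1, 4, 4, 7, 3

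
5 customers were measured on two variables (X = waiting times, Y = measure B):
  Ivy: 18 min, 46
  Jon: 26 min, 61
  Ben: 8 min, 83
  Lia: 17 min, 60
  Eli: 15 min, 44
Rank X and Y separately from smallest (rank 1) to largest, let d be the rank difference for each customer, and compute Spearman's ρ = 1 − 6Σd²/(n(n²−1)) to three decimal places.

-0.100

Ranks of variable 1: 4, 5, 1, 3, 2
Ranks of variable 2: 2, 4, 5, 3, 1
d = r₁ − r₂: 2, 1, -4, 0, 1
d²: 4, 1, 16, 0, 1; Σd² = 22
ρ = 1 − 6·22/(5·24) = 1 − 132/120 = -0.100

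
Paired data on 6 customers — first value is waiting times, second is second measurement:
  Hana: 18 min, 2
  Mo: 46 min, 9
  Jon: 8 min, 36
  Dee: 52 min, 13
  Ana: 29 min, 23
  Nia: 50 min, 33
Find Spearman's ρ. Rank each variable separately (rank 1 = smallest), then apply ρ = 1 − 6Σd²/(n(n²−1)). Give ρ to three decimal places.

Ranks of variable 1: 2, 4, 1, 6, 3, 5
Ranks of variable 2: 1, 2, 6, 3, 4, 5
d = r₁ − r₂: 1, 2, -5, 3, -1, 0
d²: 1, 4, 25, 9, 1, 0; Σd² = 40
ρ = 1 − 6·40/(6·35) = 1 − 240/210 = -0.143

-0.143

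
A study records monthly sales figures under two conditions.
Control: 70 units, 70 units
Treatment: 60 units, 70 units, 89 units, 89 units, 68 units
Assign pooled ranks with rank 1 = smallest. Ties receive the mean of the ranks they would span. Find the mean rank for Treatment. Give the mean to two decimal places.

4.00

Sorted (ascending): 60, 68, 70, 70, 70, 89, 89
The 3 values of 70 occupy positions 3–5 → average rank 4.
The 2 values of 89 occupy positions 6–7 → average rank (6+7)/2 = 6.5.
Treatment values → pooled ranks: 60→1, 70→4, 89→6.5, 89→6.5, 68→2
Mean rank = (1 + 4 + 6.5 + 6.5 + 2) / 5 = 4.00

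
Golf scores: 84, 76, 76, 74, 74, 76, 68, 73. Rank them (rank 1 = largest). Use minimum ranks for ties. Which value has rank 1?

84

Sorted (descending): 84, 76, 76, 76, 74, 74, 73, 68
The 3 values of 76 occupy positions 2–4 → each gets rank 2.
The 2 values of 74 occupy positions 5–6 → each gets rank 5.
Rank 1 → value 84.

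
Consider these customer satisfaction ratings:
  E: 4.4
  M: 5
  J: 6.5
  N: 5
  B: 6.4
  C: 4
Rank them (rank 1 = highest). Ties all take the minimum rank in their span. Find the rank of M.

Sorted (descending): 6.5, 6.4, 5, 5, 4.4, 4
The 2 values of 5 occupy positions 3–4 → each gets rank 3.
M has value 5 → rank 3.

3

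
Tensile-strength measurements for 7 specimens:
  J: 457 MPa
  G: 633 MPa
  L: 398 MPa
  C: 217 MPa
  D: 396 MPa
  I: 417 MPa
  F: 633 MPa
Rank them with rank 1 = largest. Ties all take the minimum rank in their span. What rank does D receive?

6

Sorted (descending): 633, 633, 457, 417, 398, 396, 217
The 2 values of 633 occupy positions 1–2 → each gets rank 1.
D has value 396 MPa → rank 6.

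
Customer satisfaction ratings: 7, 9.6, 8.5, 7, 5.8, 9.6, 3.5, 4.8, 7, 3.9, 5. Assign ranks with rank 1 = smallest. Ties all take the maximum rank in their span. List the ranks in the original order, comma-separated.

8, 11, 9, 8, 5, 11, 1, 3, 8, 2, 4

Sorted (ascending): 3.5, 3.9, 4.8, 5, 5.8, 7, 7, 7, 8.5, 9.6, 9.6
The 3 values of 7 occupy positions 6–8 → each gets rank 8.
The 2 values of 9.6 occupy positions 10–11 → each gets rank 11.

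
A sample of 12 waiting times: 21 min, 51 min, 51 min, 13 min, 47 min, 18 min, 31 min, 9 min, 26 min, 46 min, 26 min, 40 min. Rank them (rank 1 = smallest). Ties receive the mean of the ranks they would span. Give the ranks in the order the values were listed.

4, 11.5, 11.5, 2, 10, 3, 7, 1, 5.5, 9, 5.5, 8

Sorted (ascending): 9, 13, 18, 21, 26, 26, 31, 40, 46, 47, 51, 51
The 2 values of 26 occupy positions 5–6 → average rank (5+6)/2 = 5.5.
The 2 values of 51 occupy positions 11–12 → average rank (11+12)/2 = 11.5.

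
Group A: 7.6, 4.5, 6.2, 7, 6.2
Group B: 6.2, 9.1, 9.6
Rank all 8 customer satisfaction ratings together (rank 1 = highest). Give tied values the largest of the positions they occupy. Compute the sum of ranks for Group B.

10

Sorted (descending): 9.6, 9.1, 7.6, 7, 6.2, 6.2, 6.2, 4.5
The 3 values of 6.2 occupy positions 5–7 → each gets rank 7.
Group B values → pooled ranks: 6.2→7, 9.1→2, 9.6→1
Rank sum = 7 + 2 + 1 = 10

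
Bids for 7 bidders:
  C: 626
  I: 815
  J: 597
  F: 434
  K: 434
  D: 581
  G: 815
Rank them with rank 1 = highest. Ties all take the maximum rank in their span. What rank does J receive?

Sorted (descending): 815, 815, 626, 597, 581, 434, 434
The 2 values of 815 occupy positions 1–2 → each gets rank 2.
The 2 values of 434 occupy positions 6–7 → each gets rank 7.
J has value 597 → rank 4.

4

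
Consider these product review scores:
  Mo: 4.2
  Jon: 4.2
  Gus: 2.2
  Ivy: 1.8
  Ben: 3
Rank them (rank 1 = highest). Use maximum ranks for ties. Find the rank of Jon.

2

Sorted (descending): 4.2, 4.2, 3, 2.2, 1.8
The 2 values of 4.2 occupy positions 1–2 → each gets rank 2.
Jon has value 4.2 → rank 2.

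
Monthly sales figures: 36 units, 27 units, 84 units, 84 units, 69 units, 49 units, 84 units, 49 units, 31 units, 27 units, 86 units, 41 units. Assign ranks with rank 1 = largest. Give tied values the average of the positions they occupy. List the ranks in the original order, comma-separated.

9, 11.5, 3, 3, 5, 6.5, 3, 6.5, 10, 11.5, 1, 8

Sorted (descending): 86, 84, 84, 84, 69, 49, 49, 41, 36, 31, 27, 27
The 3 values of 84 occupy positions 2–4 → average rank 3.
The 2 values of 49 occupy positions 6–7 → average rank (6+7)/2 = 6.5.
The 2 values of 27 occupy positions 11–12 → average rank (11+12)/2 = 11.5.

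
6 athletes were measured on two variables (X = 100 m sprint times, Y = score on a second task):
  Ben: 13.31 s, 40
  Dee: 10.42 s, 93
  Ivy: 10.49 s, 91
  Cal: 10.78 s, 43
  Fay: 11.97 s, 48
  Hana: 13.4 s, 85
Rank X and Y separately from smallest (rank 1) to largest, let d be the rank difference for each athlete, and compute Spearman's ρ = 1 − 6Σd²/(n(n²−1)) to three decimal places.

-0.600

Ranks of variable 1: 5, 1, 2, 3, 4, 6
Ranks of variable 2: 1, 6, 5, 2, 3, 4
d = r₁ − r₂: 4, -5, -3, 1, 1, 2
d²: 16, 25, 9, 1, 1, 4; Σd² = 56
ρ = 1 − 6·56/(6·35) = 1 − 336/210 = -0.600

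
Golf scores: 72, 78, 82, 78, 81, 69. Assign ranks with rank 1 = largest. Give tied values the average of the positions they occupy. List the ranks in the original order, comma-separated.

5, 3.5, 1, 3.5, 2, 6

Sorted (descending): 82, 81, 78, 78, 72, 69
The 2 values of 78 occupy positions 3–4 → average rank (3+4)/2 = 3.5.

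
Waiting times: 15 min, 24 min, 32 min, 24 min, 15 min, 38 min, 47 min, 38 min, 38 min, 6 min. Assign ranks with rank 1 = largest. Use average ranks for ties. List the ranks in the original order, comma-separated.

Sorted (descending): 47, 38, 38, 38, 32, 24, 24, 15, 15, 6
The 3 values of 38 occupy positions 2–4 → average rank 3.
The 2 values of 24 occupy positions 6–7 → average rank (6+7)/2 = 6.5.
The 2 values of 15 occupy positions 8–9 → average rank (8+9)/2 = 8.5.

8.5, 6.5, 5, 6.5, 8.5, 3, 1, 3, 3, 10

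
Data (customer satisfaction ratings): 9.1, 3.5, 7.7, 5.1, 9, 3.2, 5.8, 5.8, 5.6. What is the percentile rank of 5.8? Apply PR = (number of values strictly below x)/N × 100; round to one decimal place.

N = 9.
Strictly below 5.8: 4. Equal to 5.8: 2.
PR = 4/9 × 100 = 44.4

44.4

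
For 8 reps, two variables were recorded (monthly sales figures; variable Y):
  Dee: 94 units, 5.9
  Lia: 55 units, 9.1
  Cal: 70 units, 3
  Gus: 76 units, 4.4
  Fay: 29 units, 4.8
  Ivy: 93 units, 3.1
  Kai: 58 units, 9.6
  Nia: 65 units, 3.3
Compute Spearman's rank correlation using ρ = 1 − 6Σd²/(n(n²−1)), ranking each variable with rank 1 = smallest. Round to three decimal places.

-0.381

Ranks of variable 1: 8, 2, 5, 6, 1, 7, 3, 4
Ranks of variable 2: 6, 7, 1, 4, 5, 2, 8, 3
d = r₁ − r₂: 2, -5, 4, 2, -4, 5, -5, 1
d²: 4, 25, 16, 4, 16, 25, 25, 1; Σd² = 116
ρ = 1 − 6·116/(8·63) = 1 − 696/504 = -0.381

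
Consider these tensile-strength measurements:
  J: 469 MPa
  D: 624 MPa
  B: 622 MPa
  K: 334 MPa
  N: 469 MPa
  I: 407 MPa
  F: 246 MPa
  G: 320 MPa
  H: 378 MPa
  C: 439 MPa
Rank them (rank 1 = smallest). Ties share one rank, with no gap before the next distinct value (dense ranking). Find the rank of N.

7

Sorted (ascending): 246, 320, 334, 378, 407, 439, 469, 469, 622, 624
The 2 values of 469 share dense rank 7.
Remaining distinct values take the next consecutive integers.
N has value 469 MPa → rank 7.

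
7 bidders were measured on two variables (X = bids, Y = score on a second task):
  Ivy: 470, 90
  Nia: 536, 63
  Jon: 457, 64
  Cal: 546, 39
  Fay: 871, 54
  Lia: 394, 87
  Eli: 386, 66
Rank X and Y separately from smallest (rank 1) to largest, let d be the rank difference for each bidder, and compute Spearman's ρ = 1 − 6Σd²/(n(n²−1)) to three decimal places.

Ranks of variable 1: 4, 5, 3, 6, 7, 2, 1
Ranks of variable 2: 7, 3, 4, 1, 2, 6, 5
d = r₁ − r₂: -3, 2, -1, 5, 5, -4, -4
d²: 9, 4, 1, 25, 25, 16, 16; Σd² = 96
ρ = 1 − 6·96/(7·48) = 1 − 576/336 = -0.714

-0.714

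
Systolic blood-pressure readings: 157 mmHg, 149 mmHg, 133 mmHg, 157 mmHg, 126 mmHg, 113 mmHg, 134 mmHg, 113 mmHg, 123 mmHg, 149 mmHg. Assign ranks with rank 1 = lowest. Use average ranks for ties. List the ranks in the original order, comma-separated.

9.5, 7.5, 5, 9.5, 4, 1.5, 6, 1.5, 3, 7.5

Sorted (ascending): 113, 113, 123, 126, 133, 134, 149, 149, 157, 157
The 2 values of 113 occupy positions 1–2 → average rank (1+2)/2 = 1.5.
The 2 values of 149 occupy positions 7–8 → average rank (7+8)/2 = 7.5.
The 2 values of 157 occupy positions 9–10 → average rank (9+10)/2 = 9.5.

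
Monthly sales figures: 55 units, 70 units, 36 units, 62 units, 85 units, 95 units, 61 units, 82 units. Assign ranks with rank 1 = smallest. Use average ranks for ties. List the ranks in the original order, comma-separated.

Sorted (ascending): 36, 55, 61, 62, 70, 82, 85, 95
No ties — each value takes its position as its rank.

2, 5, 1, 4, 7, 8, 3, 6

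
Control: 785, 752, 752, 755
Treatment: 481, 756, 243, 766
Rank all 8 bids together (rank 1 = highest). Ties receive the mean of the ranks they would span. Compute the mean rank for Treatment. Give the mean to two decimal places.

5.00

Sorted (descending): 785, 766, 756, 755, 752, 752, 481, 243
The 2 values of 752 occupy positions 5–6 → average rank (5+6)/2 = 5.5.
Treatment values → pooled ranks: 481→7, 756→3, 243→8, 766→2
Mean rank = (7 + 3 + 8 + 2) / 4 = 5.00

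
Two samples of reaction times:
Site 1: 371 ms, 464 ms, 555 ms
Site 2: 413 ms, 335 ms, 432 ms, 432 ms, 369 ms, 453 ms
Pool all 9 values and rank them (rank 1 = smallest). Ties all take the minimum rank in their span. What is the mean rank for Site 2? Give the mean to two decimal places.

4.00

Sorted (ascending): 335, 369, 371, 413, 432, 432, 453, 464, 555
The 2 values of 432 occupy positions 5–6 → each gets rank 5.
Site 2 values → pooled ranks: 413→4, 335→1, 432→5, 432→5, 369→2, 453→7
Mean rank = (4 + 1 + 5 + 5 + 2 + 7) / 6 = 4.00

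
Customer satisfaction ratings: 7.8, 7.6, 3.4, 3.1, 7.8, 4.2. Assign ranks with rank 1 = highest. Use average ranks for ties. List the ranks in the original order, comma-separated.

1.5, 3, 5, 6, 1.5, 4

Sorted (descending): 7.8, 7.8, 7.6, 4.2, 3.4, 3.1
The 2 values of 7.8 occupy positions 1–2 → average rank (1+2)/2 = 1.5.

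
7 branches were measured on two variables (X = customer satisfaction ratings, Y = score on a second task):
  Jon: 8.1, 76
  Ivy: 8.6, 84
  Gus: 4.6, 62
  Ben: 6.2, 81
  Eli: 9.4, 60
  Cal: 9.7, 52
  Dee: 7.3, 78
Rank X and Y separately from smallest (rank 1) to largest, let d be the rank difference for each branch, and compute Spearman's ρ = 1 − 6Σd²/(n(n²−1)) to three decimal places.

Ranks of variable 1: 4, 5, 1, 2, 6, 7, 3
Ranks of variable 2: 4, 7, 3, 6, 2, 1, 5
d = r₁ − r₂: 0, -2, -2, -4, 4, 6, -2
d²: 0, 4, 4, 16, 16, 36, 4; Σd² = 80
ρ = 1 − 6·80/(7·48) = 1 − 480/336 = -0.429

-0.429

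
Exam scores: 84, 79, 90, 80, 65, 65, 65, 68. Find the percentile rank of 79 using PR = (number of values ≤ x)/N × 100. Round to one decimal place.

N = 8.
Strictly below 79: 4. Equal to 79: 1.
PR = 5/8 × 100 = 62.5

62.5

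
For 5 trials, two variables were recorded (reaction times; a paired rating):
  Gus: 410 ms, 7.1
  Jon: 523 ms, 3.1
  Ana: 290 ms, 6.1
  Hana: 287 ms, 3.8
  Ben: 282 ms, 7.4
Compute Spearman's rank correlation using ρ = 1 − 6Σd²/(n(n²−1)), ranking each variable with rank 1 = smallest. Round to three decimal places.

-0.600

Ranks of variable 1: 4, 5, 3, 2, 1
Ranks of variable 2: 4, 1, 3, 2, 5
d = r₁ − r₂: 0, 4, 0, 0, -4
d²: 0, 16, 0, 0, 16; Σd² = 32
ρ = 1 − 6·32/(5·24) = 1 − 192/120 = -0.600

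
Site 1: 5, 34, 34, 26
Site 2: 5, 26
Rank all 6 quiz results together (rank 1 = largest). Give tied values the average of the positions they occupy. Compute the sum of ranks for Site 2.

9

Sorted (descending): 34, 34, 26, 26, 5, 5
The 2 values of 34 occupy positions 1–2 → average rank (1+2)/2 = 1.5.
The 2 values of 26 occupy positions 3–4 → average rank (3+4)/2 = 3.5.
The 2 values of 5 occupy positions 5–6 → average rank (5+6)/2 = 5.5.
Site 2 values → pooled ranks: 5→5.5, 26→3.5
Rank sum = 5.5 + 3.5 = 9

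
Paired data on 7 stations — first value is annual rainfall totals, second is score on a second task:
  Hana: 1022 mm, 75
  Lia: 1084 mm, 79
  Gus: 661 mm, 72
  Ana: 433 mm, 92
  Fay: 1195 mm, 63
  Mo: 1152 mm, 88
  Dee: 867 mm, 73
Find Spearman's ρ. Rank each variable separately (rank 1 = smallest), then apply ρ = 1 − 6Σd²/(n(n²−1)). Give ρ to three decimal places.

Ranks of variable 1: 4, 5, 2, 1, 7, 6, 3
Ranks of variable 2: 4, 5, 2, 7, 1, 6, 3
d = r₁ − r₂: 0, 0, 0, -6, 6, 0, 0
d²: 0, 0, 0, 36, 36, 0, 0; Σd² = 72
ρ = 1 − 6·72/(7·48) = 1 − 432/336 = -0.286

-0.286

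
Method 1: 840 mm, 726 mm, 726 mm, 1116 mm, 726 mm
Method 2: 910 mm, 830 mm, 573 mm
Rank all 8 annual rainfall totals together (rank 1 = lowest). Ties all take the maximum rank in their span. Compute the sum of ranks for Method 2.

Sorted (ascending): 573, 726, 726, 726, 830, 840, 910, 1116
The 3 values of 726 occupy positions 2–4 → each gets rank 4.
Method 2 values → pooled ranks: 910→7, 830→5, 573→1
Rank sum = 7 + 5 + 1 = 13

13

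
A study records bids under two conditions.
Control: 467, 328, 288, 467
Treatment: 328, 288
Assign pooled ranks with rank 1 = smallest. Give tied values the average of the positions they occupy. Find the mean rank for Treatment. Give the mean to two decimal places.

2.50

Sorted (ascending): 288, 288, 328, 328, 467, 467
The 2 values of 288 occupy positions 1–2 → average rank (1+2)/2 = 1.5.
The 2 values of 328 occupy positions 3–4 → average rank (3+4)/2 = 3.5.
The 2 values of 467 occupy positions 5–6 → average rank (5+6)/2 = 5.5.
Treatment values → pooled ranks: 328→3.5, 288→1.5
Mean rank = (3.5 + 1.5) / 2 = 2.50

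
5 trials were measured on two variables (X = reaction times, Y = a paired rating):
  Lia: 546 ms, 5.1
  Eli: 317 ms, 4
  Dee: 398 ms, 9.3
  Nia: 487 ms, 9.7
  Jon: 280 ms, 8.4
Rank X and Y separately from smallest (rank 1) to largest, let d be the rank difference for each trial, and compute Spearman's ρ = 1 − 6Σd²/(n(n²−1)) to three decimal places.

0.200

Ranks of variable 1: 5, 2, 3, 4, 1
Ranks of variable 2: 2, 1, 4, 5, 3
d = r₁ − r₂: 3, 1, -1, -1, -2
d²: 9, 1, 1, 1, 4; Σd² = 16
ρ = 1 − 6·16/(5·24) = 1 − 96/120 = 0.200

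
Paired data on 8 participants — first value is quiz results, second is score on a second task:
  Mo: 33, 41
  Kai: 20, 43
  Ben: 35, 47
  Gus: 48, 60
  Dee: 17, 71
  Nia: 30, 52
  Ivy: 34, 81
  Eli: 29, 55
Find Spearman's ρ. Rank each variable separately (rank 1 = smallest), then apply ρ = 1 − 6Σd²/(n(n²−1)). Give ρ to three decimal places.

0.048

Ranks of variable 1: 5, 2, 7, 8, 1, 4, 6, 3
Ranks of variable 2: 1, 2, 3, 6, 7, 4, 8, 5
d = r₁ − r₂: 4, 0, 4, 2, -6, 0, -2, -2
d²: 16, 0, 16, 4, 36, 0, 4, 4; Σd² = 80
ρ = 1 − 6·80/(8·63) = 1 − 480/504 = 0.048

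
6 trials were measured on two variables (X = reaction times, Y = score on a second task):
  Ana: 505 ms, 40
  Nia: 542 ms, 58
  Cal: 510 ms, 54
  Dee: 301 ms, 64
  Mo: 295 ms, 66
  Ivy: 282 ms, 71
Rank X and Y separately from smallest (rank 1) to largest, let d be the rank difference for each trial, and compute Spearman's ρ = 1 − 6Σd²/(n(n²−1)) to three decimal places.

Ranks of variable 1: 4, 6, 5, 3, 2, 1
Ranks of variable 2: 1, 3, 2, 4, 5, 6
d = r₁ − r₂: 3, 3, 3, -1, -3, -5
d²: 9, 9, 9, 1, 9, 25; Σd² = 62
ρ = 1 − 6·62/(6·35) = 1 − 372/210 = -0.771

-0.771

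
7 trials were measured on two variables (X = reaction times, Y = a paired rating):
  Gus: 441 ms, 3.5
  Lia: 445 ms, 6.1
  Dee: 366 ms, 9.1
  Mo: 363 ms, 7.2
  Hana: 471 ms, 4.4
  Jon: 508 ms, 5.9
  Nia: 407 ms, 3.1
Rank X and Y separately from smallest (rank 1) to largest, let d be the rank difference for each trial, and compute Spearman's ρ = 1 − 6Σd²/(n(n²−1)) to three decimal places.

Ranks of variable 1: 4, 5, 2, 1, 6, 7, 3
Ranks of variable 2: 2, 5, 7, 6, 3, 4, 1
d = r₁ − r₂: 2, 0, -5, -5, 3, 3, 2
d²: 4, 0, 25, 25, 9, 9, 4; Σd² = 76
ρ = 1 − 6·76/(7·48) = 1 − 456/336 = -0.357

-0.357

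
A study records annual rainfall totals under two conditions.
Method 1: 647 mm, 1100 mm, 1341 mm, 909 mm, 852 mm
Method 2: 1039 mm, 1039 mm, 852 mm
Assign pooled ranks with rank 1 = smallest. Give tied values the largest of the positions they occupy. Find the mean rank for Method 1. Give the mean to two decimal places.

4.60

Sorted (ascending): 647, 852, 852, 909, 1039, 1039, 1100, 1341
The 2 values of 852 occupy positions 2–3 → each gets rank 3.
The 2 values of 1039 occupy positions 5–6 → each gets rank 6.
Method 1 values → pooled ranks: 647→1, 1100→7, 1341→8, 909→4, 852→3
Mean rank = (1 + 7 + 8 + 4 + 3) / 5 = 4.60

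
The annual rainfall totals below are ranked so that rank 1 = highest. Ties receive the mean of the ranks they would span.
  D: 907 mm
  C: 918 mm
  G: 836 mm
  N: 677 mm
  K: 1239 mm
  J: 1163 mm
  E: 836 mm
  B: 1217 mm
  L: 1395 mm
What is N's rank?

9

Sorted (descending): 1395, 1239, 1217, 1163, 918, 907, 836, 836, 677
The 2 values of 836 occupy positions 7–8 → average rank (7+8)/2 = 7.5.
N has value 677 mm → rank 9.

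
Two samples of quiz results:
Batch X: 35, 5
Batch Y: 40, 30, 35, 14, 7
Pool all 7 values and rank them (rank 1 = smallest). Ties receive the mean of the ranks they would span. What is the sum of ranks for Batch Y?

Sorted (ascending): 5, 7, 14, 30, 35, 35, 40
The 2 values of 35 occupy positions 5–6 → average rank (5+6)/2 = 5.5.
Batch Y values → pooled ranks: 40→7, 30→4, 35→5.5, 14→3, 7→2
Rank sum = 7 + 4 + 5.5 + 3 + 2 = 21.5

21.5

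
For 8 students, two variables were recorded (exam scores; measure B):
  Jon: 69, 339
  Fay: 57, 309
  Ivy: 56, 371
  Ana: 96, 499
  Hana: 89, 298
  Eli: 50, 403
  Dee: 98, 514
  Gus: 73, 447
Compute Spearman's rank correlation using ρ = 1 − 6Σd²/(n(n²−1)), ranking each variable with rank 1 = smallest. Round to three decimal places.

0.429

Ranks of variable 1: 4, 3, 2, 7, 6, 1, 8, 5
Ranks of variable 2: 3, 2, 4, 7, 1, 5, 8, 6
d = r₁ − r₂: 1, 1, -2, 0, 5, -4, 0, -1
d²: 1, 1, 4, 0, 25, 16, 0, 1; Σd² = 48
ρ = 1 − 6·48/(8·63) = 1 − 288/504 = 0.429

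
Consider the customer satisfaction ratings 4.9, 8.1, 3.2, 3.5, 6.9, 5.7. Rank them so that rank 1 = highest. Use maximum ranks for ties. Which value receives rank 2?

Sorted (descending): 8.1, 6.9, 5.7, 4.9, 3.5, 3.2
No ties — each value takes its position as its rank.
Rank 2 → value 6.9.

6.9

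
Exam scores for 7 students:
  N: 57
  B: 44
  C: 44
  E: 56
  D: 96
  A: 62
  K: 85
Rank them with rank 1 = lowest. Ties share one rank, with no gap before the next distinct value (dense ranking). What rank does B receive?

Sorted (ascending): 44, 44, 56, 57, 62, 85, 96
The 2 values of 44 share dense rank 1.
Remaining distinct values take the next consecutive integers.
B has value 44 → rank 1.

1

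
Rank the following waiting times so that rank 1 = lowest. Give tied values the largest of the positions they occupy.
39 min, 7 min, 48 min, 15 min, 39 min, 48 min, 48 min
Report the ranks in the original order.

Sorted (ascending): 7, 15, 39, 39, 48, 48, 48
The 2 values of 39 occupy positions 3–4 → each gets rank 4.
The 3 values of 48 occupy positions 5–7 → each gets rank 7.

4, 1, 7, 2, 4, 7, 7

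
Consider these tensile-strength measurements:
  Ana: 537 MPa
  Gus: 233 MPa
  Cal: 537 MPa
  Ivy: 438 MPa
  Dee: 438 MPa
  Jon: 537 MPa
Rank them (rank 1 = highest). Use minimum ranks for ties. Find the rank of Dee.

4

Sorted (descending): 537, 537, 537, 438, 438, 233
The 3 values of 537 occupy positions 1–3 → each gets rank 1.
The 2 values of 438 occupy positions 4–5 → each gets rank 4.
Dee has value 438 MPa → rank 4.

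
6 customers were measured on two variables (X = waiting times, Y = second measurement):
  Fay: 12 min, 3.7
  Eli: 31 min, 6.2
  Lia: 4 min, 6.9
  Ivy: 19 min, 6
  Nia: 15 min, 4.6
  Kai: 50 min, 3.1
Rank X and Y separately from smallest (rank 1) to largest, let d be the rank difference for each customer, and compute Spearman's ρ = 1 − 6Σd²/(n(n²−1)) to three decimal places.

Ranks of variable 1: 2, 5, 1, 4, 3, 6
Ranks of variable 2: 2, 5, 6, 4, 3, 1
d = r₁ − r₂: 0, 0, -5, 0, 0, 5
d²: 0, 0, 25, 0, 0, 25; Σd² = 50
ρ = 1 − 6·50/(6·35) = 1 − 300/210 = -0.429

-0.429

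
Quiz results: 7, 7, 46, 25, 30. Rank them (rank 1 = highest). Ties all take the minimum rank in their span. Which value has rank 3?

25

Sorted (descending): 46, 30, 25, 7, 7
The 2 values of 7 occupy positions 4–5 → each gets rank 4.
Rank 3 → value 25.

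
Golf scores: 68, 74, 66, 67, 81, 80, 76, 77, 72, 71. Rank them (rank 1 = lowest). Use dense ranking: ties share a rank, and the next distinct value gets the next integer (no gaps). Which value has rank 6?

74

Sorted (ascending): 66, 67, 68, 71, 72, 74, 76, 77, 80, 81
No ties — each value takes its position as its rank.
Rank 6 → value 74.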